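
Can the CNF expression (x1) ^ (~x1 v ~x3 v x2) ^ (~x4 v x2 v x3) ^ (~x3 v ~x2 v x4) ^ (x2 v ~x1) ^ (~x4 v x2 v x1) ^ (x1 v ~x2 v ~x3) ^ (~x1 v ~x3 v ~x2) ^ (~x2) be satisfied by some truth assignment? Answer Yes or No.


Check all 16 possible truth assignments.
Number of satisfying assignments found: 0.
The formula is unsatisfiable.

No


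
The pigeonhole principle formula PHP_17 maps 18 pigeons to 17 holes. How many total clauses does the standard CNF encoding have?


The PHP encoding has two parts:
1) At-least-one-hole clauses: 18 (one per pigeon, each with 17 literals).
2) At-most-one-pigeon-per-hole clauses: 17 holes * C(18,2) = 17 * 153 = 2601.
Total clauses = 18 + 2601 = 2619.

2619


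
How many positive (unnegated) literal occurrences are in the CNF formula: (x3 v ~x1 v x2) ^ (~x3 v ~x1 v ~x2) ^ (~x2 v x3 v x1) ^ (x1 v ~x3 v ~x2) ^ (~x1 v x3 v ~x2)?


Scan each clause for unnegated literals.
Clause 1: 2 positive; Clause 2: 0 positive; Clause 3: 2 positive; Clause 4: 1 positive; Clause 5: 1 positive.
Total positive literal occurrences = 6.

6


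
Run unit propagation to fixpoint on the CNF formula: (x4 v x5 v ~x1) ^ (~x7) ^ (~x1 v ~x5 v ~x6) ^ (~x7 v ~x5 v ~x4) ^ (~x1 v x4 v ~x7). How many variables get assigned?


Unit propagation repeatedly assigns the literal in any unit clause, then simplifies.
Assignments in order: x7 = F.
No further unit clauses remain.
Total variables assigned = 1.

1


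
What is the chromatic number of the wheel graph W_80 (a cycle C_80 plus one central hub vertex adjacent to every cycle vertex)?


W_80 consists of the cycle C_80 together with a hub vertex adjacent to every cycle vertex.
The cycle C_80 needs 2 colors (even cycle -> 2).
The hub is adjacent to every cycle vertex, so it must receive a new color distinct from all of them.
Chromatic number = 2 + 1 = 3.

3


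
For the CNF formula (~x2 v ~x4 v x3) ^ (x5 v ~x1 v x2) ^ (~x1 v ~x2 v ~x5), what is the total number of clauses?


Each group enclosed in parentheses joined by ^ is one clause.
Counting the conjuncts: 3 clauses.

3


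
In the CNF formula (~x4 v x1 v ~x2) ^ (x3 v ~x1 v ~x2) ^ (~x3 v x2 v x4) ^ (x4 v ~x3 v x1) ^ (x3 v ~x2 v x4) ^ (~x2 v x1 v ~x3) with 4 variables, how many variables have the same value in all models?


Find all satisfying assignments: 8 model(s).
Check which variables have the same value in every model.
No variable is fixed across all models.
Backbone size = 0.

0


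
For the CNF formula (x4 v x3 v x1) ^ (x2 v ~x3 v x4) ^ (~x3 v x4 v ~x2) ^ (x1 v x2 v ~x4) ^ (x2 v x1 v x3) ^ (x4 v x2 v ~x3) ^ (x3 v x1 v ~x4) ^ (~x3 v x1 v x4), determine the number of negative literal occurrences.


Scan each clause for negated literals.
Clause 1: 0 negative; Clause 2: 1 negative; Clause 3: 2 negative; Clause 4: 1 negative; Clause 5: 0 negative; Clause 6: 1 negative; Clause 7: 1 negative; Clause 8: 1 negative.
Total negative literal occurrences = 7.

7


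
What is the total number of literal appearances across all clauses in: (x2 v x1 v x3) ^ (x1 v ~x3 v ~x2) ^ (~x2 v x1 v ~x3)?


Clause lengths: 3, 3, 3.
Sum = 3 + 3 + 3 = 9.

9


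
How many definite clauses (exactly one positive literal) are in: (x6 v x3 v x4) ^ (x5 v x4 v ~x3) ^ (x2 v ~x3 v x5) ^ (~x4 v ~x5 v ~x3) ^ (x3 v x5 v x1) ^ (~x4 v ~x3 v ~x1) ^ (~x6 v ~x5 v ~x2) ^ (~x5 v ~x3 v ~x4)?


A definite clause has exactly one positive literal.
Clause 1: 3 positive -> not definite
Clause 2: 2 positive -> not definite
Clause 3: 2 positive -> not definite
Clause 4: 0 positive -> not definite
Clause 5: 3 positive -> not definite
Clause 6: 0 positive -> not definite
Clause 7: 0 positive -> not definite
Clause 8: 0 positive -> not definite
Definite clause count = 0.

0


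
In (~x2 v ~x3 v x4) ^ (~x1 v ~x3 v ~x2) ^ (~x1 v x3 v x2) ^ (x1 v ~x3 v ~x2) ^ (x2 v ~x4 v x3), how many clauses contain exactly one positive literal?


A definite clause has exactly one positive literal.
Clause 1: 1 positive -> definite
Clause 2: 0 positive -> not definite
Clause 3: 2 positive -> not definite
Clause 4: 1 positive -> definite
Clause 5: 2 positive -> not definite
Definite clause count = 2.

2


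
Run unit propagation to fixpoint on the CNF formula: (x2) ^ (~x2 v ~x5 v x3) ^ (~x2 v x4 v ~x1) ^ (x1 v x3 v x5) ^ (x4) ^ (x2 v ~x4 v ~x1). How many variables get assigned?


Unit propagation repeatedly assigns the literal in any unit clause, then simplifies.
Assignments in order: x2 = T, x4 = T.
No further unit clauses remain.
Total variables assigned = 2.

2


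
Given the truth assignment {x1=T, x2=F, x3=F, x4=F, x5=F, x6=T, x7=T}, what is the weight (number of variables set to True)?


The weight is the number of variables assigned True.
True variables: x1, x6, x7.
Weight = 3.

3


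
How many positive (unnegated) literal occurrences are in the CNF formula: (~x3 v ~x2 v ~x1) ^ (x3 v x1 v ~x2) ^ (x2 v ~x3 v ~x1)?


Scan each clause for unnegated literals.
Clause 1: 0 positive; Clause 2: 2 positive; Clause 3: 1 positive.
Total positive literal occurrences = 3.

3


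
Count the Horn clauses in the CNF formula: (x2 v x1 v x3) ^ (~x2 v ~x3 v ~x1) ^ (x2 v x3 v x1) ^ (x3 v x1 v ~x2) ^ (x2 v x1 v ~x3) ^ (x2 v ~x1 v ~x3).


A Horn clause has at most one positive literal.
Clause 1: 3 positive lit(s) -> not Horn
Clause 2: 0 positive lit(s) -> Horn
Clause 3: 3 positive lit(s) -> not Horn
Clause 4: 2 positive lit(s) -> not Horn
Clause 5: 2 positive lit(s) -> not Horn
Clause 6: 1 positive lit(s) -> Horn
Total Horn clauses = 2.

2


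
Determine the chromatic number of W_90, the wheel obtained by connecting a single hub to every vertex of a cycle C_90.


W_90 consists of the cycle C_90 together with a hub vertex adjacent to every cycle vertex.
The cycle C_90 needs 2 colors (even cycle -> 2).
The hub is adjacent to every cycle vertex, so it must receive a new color distinct from all of them.
Chromatic number = 2 + 1 = 3.

3


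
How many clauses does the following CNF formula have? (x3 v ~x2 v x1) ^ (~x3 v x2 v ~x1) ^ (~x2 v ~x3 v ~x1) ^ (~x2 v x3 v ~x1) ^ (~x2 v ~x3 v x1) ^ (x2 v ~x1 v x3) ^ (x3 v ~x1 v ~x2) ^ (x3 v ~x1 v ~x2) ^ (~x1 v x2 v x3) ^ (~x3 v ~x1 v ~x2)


Each group enclosed in parentheses joined by ^ is one clause.
Counting the conjuncts: 10 clauses.

10


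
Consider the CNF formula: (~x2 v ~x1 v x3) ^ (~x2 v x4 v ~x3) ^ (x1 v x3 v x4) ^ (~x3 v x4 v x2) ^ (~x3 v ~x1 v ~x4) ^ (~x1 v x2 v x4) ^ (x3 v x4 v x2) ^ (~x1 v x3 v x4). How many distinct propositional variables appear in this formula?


Identify each distinct variable in the formula.
Variables found: x1, x2, x3, x4.
Total distinct variables = 4.

4


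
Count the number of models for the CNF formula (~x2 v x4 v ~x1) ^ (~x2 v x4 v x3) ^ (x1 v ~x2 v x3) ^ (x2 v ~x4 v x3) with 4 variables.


Enumerate all 16 truth assignments over 4 variables.
Test each against every clause.
Satisfying assignments found: 10.

10


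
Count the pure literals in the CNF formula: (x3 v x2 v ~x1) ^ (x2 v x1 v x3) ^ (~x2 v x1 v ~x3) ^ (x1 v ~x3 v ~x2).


A pure literal appears in only one polarity across all clauses.
No pure literals found.
Count = 0.

0


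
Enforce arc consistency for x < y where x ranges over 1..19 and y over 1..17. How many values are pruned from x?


For the constraint x < y, x needs a supporting value in y's domain.
x can be at most 16 (one less than y's maximum).
Valid x values from domain: 16 out of 19.
Pruned = 19 - 16 = 3.

3


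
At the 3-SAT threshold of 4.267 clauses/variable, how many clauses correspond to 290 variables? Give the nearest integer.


The 3-SAT phase transition occurs at approximately 4.267 clauses per variable.
m = 4.267 * 290 = 1237.43.
Rounded to nearest integer: 1237.

1237


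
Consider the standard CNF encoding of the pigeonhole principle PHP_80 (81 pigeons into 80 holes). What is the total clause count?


The PHP encoding has two parts:
1) At-least-one-hole clauses: 81 (one per pigeon, each with 80 literals).
2) At-most-one-pigeon-per-hole clauses: 80 holes * C(81,2) = 80 * 3240 = 259200.
Total clauses = 81 + 259200 = 259281.

259281


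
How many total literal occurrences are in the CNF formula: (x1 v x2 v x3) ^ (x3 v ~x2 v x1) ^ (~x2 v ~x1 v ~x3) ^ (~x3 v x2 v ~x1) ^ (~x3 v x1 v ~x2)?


Clause lengths: 3, 3, 3, 3, 3.
Sum = 3 + 3 + 3 + 3 + 3 = 15.

15


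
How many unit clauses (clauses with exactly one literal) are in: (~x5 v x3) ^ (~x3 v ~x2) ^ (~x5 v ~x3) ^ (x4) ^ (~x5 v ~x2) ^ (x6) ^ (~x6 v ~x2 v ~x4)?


A unit clause contains exactly one literal.
Unit clauses found: (x4), (x6).
Count = 2.

2


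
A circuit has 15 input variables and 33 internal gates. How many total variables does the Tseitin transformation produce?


The Tseitin transformation introduces one auxiliary variable per gate.
Total variables = inputs + gates = 15 + 33 = 48.

48


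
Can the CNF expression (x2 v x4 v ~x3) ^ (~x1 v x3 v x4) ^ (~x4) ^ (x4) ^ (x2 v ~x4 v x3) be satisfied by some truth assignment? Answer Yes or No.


Check all 16 possible truth assignments.
Number of satisfying assignments found: 0.
The formula is unsatisfiable.

No


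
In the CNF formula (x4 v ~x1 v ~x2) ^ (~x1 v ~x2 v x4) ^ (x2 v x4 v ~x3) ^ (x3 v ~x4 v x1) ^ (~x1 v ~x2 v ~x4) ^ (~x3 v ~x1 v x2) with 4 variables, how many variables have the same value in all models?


Find all satisfying assignments: 7 model(s).
Check which variables have the same value in every model.
No variable is fixed across all models.
Backbone size = 0.

0


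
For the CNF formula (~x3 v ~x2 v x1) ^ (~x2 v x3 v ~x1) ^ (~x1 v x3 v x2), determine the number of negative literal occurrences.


Scan each clause for negated literals.
Clause 1: 2 negative; Clause 2: 2 negative; Clause 3: 1 negative.
Total negative literal occurrences = 5.

5


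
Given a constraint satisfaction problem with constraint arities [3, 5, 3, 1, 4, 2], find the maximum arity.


The arities are: 3, 5, 3, 1, 4, 2.
Scan for the maximum value.
Maximum arity = 5.

5


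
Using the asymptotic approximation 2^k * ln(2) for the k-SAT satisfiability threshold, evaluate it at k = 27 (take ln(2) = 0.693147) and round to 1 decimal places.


Using the asymptotic formula: threshold ~ 2^k * ln(2).
2^27 = 134217728.
134217728 * 0.693147 = 93032615.5.

93032615.5


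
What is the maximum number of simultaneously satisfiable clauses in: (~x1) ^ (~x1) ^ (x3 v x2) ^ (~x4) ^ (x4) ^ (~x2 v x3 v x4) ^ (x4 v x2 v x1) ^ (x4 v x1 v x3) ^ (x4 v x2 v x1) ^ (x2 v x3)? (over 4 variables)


Enumerate all 16 truth assignments.
For each, count how many of the 10 clauses are satisfied.
The formula is not fully satisfiable, so the maximum is below 10.
Maximum simultaneously satisfiable clauses = 9.

9


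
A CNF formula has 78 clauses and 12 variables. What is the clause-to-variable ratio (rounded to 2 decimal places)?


Clause-to-variable ratio = clauses / variables.
78 / 12 = 6.5.

6.5


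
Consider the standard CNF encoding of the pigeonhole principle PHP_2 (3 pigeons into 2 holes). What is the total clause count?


The PHP encoding has two parts:
1) At-least-one-hole clauses: 3 (one per pigeon, each with 2 literals).
2) At-most-one-pigeon-per-hole clauses: 2 holes * C(3,2) = 2 * 3 = 6.
Total clauses = 3 + 6 = 9.

9


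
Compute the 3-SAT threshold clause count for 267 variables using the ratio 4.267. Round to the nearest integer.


The 3-SAT phase transition occurs at approximately 4.267 clauses per variable.
m = 4.267 * 267 = 1139.289.
Rounded to nearest integer: 1139.

1139


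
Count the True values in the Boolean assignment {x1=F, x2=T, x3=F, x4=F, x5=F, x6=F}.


The weight is the number of variables assigned True.
True variables: x2.
Weight = 1.

1


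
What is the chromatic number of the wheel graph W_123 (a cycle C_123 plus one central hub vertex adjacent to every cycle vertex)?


W_123 consists of the cycle C_123 together with a hub vertex adjacent to every cycle vertex.
The cycle C_123 needs 3 colors (odd cycle -> 3).
The hub is adjacent to every cycle vertex, so it must receive a new color distinct from all of them.
Chromatic number = 3 + 1 = 4.

4


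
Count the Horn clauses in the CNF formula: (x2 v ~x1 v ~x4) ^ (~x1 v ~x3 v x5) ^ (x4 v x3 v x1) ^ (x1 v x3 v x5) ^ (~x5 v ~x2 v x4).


A Horn clause has at most one positive literal.
Clause 1: 1 positive lit(s) -> Horn
Clause 2: 1 positive lit(s) -> Horn
Clause 3: 3 positive lit(s) -> not Horn
Clause 4: 3 positive lit(s) -> not Horn
Clause 5: 1 positive lit(s) -> Horn
Total Horn clauses = 3.

3


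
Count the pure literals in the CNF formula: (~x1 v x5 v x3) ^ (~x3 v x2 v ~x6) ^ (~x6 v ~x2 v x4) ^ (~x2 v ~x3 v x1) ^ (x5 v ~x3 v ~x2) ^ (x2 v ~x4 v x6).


A pure literal appears in only one polarity across all clauses.
Pure literals: x5 (positive only).
Count = 1.

1


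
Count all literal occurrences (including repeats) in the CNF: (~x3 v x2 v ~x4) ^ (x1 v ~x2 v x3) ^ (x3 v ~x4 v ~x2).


Clause lengths: 3, 3, 3.
Sum = 3 + 3 + 3 = 9.

9


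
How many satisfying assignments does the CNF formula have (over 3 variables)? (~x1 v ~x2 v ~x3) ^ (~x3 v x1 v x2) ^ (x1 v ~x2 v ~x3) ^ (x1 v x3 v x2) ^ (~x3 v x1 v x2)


Enumerate all 8 truth assignments over 3 variables.
Test each against every clause.
Satisfying assignments found: 4.

4


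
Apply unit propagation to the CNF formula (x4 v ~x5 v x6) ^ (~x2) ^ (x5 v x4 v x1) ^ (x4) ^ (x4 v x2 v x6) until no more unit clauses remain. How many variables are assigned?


Unit propagation repeatedly assigns the literal in any unit clause, then simplifies.
Assignments in order: x2 = F, x4 = T.
No further unit clauses remain.
Total variables assigned = 2.

2


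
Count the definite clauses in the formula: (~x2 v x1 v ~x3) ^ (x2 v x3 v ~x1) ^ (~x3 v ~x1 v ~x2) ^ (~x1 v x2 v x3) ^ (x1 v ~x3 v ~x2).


A definite clause has exactly one positive literal.
Clause 1: 1 positive -> definite
Clause 2: 2 positive -> not definite
Clause 3: 0 positive -> not definite
Clause 4: 2 positive -> not definite
Clause 5: 1 positive -> definite
Definite clause count = 2.

2


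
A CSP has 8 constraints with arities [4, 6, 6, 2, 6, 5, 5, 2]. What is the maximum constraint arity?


The arities are: 4, 6, 6, 2, 6, 5, 5, 2.
Scan for the maximum value.
Maximum arity = 6.

6


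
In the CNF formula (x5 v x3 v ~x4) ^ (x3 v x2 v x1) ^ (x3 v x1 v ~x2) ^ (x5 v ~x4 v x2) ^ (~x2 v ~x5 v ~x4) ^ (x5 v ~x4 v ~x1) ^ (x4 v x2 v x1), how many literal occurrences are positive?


Scan each clause for unnegated literals.
Clause 1: 2 positive; Clause 2: 3 positive; Clause 3: 2 positive; Clause 4: 2 positive; Clause 5: 0 positive; Clause 6: 1 positive; Clause 7: 3 positive.
Total positive literal occurrences = 13.

13


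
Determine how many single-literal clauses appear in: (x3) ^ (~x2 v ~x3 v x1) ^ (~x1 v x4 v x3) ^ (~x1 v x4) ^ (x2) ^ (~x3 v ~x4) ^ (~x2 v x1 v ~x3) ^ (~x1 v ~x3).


A unit clause contains exactly one literal.
Unit clauses found: (x3), (x2).
Count = 2.

2


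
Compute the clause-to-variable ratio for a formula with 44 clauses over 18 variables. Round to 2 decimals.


Clause-to-variable ratio = clauses / variables.
44 / 18 = 2.44.

2.44


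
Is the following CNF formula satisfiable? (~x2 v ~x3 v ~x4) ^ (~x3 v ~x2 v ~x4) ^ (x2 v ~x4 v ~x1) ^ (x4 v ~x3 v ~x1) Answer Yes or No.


Check all 16 possible truth assignments.
Number of satisfying assignments found: 10.
The formula is satisfiable.

Yes


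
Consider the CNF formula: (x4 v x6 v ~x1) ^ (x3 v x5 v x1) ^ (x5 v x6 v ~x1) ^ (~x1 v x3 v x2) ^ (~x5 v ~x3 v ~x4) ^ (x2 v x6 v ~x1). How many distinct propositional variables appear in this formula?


Identify each distinct variable in the formula.
Variables found: x1, x2, x3, x4, x5, x6.
Total distinct variables = 6.

6


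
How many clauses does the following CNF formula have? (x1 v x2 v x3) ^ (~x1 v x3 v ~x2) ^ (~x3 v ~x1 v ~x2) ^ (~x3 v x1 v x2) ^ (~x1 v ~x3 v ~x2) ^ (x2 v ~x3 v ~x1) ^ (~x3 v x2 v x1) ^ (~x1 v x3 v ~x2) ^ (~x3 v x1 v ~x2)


Each group enclosed in parentheses joined by ^ is one clause.
Counting the conjuncts: 9 clauses.

9


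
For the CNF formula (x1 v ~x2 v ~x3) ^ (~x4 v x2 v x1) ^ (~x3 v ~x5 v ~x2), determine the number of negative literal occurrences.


Scan each clause for negated literals.
Clause 1: 2 negative; Clause 2: 1 negative; Clause 3: 3 negative.
Total negative literal occurrences = 6.

6


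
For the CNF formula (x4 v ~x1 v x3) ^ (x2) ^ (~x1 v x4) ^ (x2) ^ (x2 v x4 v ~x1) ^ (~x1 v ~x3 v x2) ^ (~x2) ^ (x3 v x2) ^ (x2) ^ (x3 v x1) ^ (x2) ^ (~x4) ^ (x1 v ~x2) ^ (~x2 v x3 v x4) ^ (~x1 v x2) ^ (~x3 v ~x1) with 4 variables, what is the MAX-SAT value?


Enumerate all 16 truth assignments.
For each, count how many of the 16 clauses are satisfied.
The formula is not fully satisfiable, so the maximum is below 16.
Maximum simultaneously satisfiable clauses = 14.

14


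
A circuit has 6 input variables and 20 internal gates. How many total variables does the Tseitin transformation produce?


The Tseitin transformation introduces one auxiliary variable per gate.
Total variables = inputs + gates = 6 + 20 = 26.

26


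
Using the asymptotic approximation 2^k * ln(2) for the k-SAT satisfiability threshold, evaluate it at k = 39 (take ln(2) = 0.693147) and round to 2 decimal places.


Using the asymptotic formula: threshold ~ 2^k * ln(2).
2^39 = 549755813888.
549755813888 * 0.693147 = 381061593129.03.

381061593129.03


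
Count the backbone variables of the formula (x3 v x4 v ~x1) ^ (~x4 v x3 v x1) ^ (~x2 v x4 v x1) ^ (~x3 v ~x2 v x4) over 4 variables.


Find all satisfying assignments: 9 model(s).
Check which variables have the same value in every model.
No variable is fixed across all models.
Backbone size = 0.

0


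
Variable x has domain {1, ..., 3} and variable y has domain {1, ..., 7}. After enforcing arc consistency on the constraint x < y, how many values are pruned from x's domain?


For the constraint x < y, x needs a supporting value in y's domain.
x can be at most 6 (one less than y's maximum).
Valid x values from domain: 3 out of 3.
Pruned = 3 - 3 = 0.

0


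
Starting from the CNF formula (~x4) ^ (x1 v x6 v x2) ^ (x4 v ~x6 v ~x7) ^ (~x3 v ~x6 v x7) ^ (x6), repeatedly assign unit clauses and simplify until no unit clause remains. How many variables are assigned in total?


Unit propagation repeatedly assigns the literal in any unit clause, then simplifies.
Assignments in order: x4 = F, x6 = T, x7 = F, x3 = F.
No further unit clauses remain.
Total variables assigned = 4.

4


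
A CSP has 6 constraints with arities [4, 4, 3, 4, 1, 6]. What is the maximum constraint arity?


The arities are: 4, 4, 3, 4, 1, 6.
Scan for the maximum value.
Maximum arity = 6.

6


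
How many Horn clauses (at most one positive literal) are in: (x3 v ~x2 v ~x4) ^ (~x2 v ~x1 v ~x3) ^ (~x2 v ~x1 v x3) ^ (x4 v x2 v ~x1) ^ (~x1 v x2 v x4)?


A Horn clause has at most one positive literal.
Clause 1: 1 positive lit(s) -> Horn
Clause 2: 0 positive lit(s) -> Horn
Clause 3: 1 positive lit(s) -> Horn
Clause 4: 2 positive lit(s) -> not Horn
Clause 5: 2 positive lit(s) -> not Horn
Total Horn clauses = 3.

3


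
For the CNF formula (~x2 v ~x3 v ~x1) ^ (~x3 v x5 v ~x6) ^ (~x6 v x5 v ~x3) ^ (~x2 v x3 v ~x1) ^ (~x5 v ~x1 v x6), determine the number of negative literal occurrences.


Scan each clause for negated literals.
Clause 1: 3 negative; Clause 2: 2 negative; Clause 3: 2 negative; Clause 4: 2 negative; Clause 5: 2 negative.
Total negative literal occurrences = 11.

11


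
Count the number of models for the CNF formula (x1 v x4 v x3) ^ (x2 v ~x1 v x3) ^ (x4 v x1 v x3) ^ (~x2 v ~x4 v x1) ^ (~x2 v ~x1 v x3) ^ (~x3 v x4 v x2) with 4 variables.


Enumerate all 16 truth assignments over 4 variables.
Test each against every clause.
Satisfying assignments found: 6.

6


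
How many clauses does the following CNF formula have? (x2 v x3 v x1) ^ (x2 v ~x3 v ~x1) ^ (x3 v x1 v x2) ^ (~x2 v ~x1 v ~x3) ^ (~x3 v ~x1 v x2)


Each group enclosed in parentheses joined by ^ is one clause.
Counting the conjuncts: 5 clauses.

5


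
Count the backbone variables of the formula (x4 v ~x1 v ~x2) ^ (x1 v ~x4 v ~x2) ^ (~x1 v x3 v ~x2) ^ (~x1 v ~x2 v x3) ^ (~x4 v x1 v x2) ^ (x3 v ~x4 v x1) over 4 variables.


Find all satisfying assignments: 9 model(s).
Check which variables have the same value in every model.
No variable is fixed across all models.
Backbone size = 0.

0


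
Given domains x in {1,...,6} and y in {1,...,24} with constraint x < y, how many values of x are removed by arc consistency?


For the constraint x < y, x needs a supporting value in y's domain.
x can be at most 23 (one less than y's maximum).
Valid x values from domain: 6 out of 6.
Pruned = 6 - 6 = 0.

0


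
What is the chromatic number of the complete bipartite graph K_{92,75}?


K_{92,75} is bipartite by definition: the two parts are independent sets, with every edge crossing between them.
Color all vertices in one part with color 1 and all vertices in the other part with color 2.
Since the graph has at least one edge, one color does not suffice.
Chromatic number = 2.

2


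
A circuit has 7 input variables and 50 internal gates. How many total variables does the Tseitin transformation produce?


The Tseitin transformation introduces one auxiliary variable per gate.
Total variables = inputs + gates = 7 + 50 = 57.

57


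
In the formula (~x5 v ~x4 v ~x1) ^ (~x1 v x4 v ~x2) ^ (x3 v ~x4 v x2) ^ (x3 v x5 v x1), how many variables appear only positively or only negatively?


A pure literal appears in only one polarity across all clauses.
Pure literals: x3 (positive only).
Count = 1.

1


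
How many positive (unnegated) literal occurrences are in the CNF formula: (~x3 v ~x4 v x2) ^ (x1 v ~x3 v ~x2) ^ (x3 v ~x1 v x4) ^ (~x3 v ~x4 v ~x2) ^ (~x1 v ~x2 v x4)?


Scan each clause for unnegated literals.
Clause 1: 1 positive; Clause 2: 1 positive; Clause 3: 2 positive; Clause 4: 0 positive; Clause 5: 1 positive.
Total positive literal occurrences = 5.

5


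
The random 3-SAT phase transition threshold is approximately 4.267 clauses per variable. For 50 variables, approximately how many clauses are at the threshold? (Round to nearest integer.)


The 3-SAT phase transition occurs at approximately 4.267 clauses per variable.
m = 4.267 * 50 = 213.35.
Rounded to nearest integer: 213.

213


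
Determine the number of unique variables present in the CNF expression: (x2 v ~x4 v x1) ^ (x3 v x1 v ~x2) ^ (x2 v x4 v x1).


Identify each distinct variable in the formula.
Variables found: x1, x2, x3, x4.
Total distinct variables = 4.

4


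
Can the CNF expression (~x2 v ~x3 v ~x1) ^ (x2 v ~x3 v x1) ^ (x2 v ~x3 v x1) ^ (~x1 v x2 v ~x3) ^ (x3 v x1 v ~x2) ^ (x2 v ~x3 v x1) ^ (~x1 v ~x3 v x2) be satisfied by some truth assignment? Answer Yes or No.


Check all 8 possible truth assignments.
Number of satisfying assignments found: 4.
The formula is satisfiable.

Yes


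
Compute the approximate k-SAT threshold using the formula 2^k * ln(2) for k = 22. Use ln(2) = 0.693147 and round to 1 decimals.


Using the asymptotic formula: threshold ~ 2^k * ln(2).
2^22 = 4194304.
4194304 * 0.693147 = 2907269.2.

2907269.2


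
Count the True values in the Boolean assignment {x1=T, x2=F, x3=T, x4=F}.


The weight is the number of variables assigned True.
True variables: x1, x3.
Weight = 2.

2


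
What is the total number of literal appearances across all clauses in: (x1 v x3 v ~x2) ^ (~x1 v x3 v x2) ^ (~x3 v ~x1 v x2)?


Clause lengths: 3, 3, 3.
Sum = 3 + 3 + 3 = 9.

9


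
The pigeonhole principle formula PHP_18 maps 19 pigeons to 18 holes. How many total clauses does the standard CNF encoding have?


The PHP encoding has two parts:
1) At-least-one-hole clauses: 19 (one per pigeon, each with 18 literals).
2) At-most-one-pigeon-per-hole clauses: 18 holes * C(19,2) = 18 * 171 = 3078.
Total clauses = 19 + 3078 = 3097.

3097


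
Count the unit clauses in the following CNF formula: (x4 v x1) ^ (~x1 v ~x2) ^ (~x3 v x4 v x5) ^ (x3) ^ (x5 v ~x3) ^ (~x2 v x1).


A unit clause contains exactly one literal.
Unit clauses found: (x3).
Count = 1.

1


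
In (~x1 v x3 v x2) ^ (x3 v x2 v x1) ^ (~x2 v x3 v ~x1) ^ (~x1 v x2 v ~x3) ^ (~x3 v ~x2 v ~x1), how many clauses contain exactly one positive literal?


A definite clause has exactly one positive literal.
Clause 1: 2 positive -> not definite
Clause 2: 3 positive -> not definite
Clause 3: 1 positive -> definite
Clause 4: 1 positive -> definite
Clause 5: 0 positive -> not definite
Definite clause count = 2.

2


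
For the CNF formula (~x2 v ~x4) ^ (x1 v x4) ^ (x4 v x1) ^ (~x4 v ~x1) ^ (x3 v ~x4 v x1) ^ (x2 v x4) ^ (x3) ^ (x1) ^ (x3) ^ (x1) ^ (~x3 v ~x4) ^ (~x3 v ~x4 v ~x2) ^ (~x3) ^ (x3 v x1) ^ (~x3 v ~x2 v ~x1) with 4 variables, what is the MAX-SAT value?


Enumerate all 16 truth assignments.
For each, count how many of the 15 clauses are satisfied.
The formula is not fully satisfiable, so the maximum is below 15.
Maximum simultaneously satisfiable clauses = 13.

13


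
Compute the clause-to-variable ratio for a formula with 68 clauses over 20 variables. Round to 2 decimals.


Clause-to-variable ratio = clauses / variables.
68 / 20 = 3.4.

3.4


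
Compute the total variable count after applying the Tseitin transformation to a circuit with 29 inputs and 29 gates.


The Tseitin transformation introduces one auxiliary variable per gate.
Total variables = inputs + gates = 29 + 29 = 58.

58


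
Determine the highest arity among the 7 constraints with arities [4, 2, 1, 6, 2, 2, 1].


The arities are: 4, 2, 1, 6, 2, 2, 1.
Scan for the maximum value.
Maximum arity = 6.

6


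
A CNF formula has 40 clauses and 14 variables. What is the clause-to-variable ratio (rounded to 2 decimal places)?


Clause-to-variable ratio = clauses / variables.
40 / 14 = 2.86.

2.86


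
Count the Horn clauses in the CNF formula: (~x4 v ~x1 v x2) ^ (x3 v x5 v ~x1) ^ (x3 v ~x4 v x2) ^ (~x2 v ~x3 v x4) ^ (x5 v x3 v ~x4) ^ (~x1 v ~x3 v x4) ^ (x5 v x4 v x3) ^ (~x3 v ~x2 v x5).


A Horn clause has at most one positive literal.
Clause 1: 1 positive lit(s) -> Horn
Clause 2: 2 positive lit(s) -> not Horn
Clause 3: 2 positive lit(s) -> not Horn
Clause 4: 1 positive lit(s) -> Horn
Clause 5: 2 positive lit(s) -> not Horn
Clause 6: 1 positive lit(s) -> Horn
Clause 7: 3 positive lit(s) -> not Horn
Clause 8: 1 positive lit(s) -> Horn
Total Horn clauses = 4.

4


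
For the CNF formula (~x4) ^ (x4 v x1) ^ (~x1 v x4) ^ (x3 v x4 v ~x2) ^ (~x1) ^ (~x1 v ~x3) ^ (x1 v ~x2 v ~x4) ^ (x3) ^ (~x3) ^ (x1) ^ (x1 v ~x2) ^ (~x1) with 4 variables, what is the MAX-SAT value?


Enumerate all 16 truth assignments.
For each, count how many of the 12 clauses are satisfied.
The formula is not fully satisfiable, so the maximum is below 12.
Maximum simultaneously satisfiable clauses = 9.

9


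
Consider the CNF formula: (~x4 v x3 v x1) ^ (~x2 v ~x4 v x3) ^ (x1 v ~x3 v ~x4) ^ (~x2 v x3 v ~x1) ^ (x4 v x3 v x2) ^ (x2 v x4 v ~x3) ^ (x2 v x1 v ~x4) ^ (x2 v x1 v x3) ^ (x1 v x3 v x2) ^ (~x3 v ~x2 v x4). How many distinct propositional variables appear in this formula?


Identify each distinct variable in the formula.
Variables found: x1, x2, x3, x4.
Total distinct variables = 4.

4


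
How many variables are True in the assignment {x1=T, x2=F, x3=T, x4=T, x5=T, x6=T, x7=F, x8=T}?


The weight is the number of variables assigned True.
True variables: x1, x3, x4, x5, x6, x8.
Weight = 6.

6


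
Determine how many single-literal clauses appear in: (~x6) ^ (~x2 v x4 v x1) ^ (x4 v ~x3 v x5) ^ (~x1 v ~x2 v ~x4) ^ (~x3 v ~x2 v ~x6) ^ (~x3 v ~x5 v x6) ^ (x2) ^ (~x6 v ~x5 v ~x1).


A unit clause contains exactly one literal.
Unit clauses found: (~x6), (x2).
Count = 2.

2


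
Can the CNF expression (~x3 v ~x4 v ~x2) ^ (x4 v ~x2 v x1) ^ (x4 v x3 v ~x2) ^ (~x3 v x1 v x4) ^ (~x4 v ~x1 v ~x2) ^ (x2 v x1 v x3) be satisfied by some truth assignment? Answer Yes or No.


Check all 16 possible truth assignments.
Number of satisfying assignments found: 7.
The formula is satisfiable.

Yes


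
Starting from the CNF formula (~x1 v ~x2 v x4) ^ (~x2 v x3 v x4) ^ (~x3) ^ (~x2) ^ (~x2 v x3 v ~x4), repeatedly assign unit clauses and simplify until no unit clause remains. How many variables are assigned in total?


Unit propagation repeatedly assigns the literal in any unit clause, then simplifies.
Assignments in order: x3 = F, x2 = F.
No further unit clauses remain.
Total variables assigned = 2.

2


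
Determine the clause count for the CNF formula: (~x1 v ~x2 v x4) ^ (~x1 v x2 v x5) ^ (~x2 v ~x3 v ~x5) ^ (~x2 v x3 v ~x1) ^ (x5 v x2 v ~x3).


Each group enclosed in parentheses joined by ^ is one clause.
Counting the conjuncts: 5 clauses.

5


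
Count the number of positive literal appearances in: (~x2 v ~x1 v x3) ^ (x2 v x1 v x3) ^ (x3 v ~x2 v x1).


Scan each clause for unnegated literals.
Clause 1: 1 positive; Clause 2: 3 positive; Clause 3: 2 positive.
Total positive literal occurrences = 6.

6


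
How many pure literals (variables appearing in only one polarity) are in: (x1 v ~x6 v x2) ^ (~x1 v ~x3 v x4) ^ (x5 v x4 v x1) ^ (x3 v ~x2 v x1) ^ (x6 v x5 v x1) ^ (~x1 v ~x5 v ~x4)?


A pure literal appears in only one polarity across all clauses.
No pure literals found.
Count = 0.

0


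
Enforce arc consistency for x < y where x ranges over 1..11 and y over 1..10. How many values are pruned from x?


For the constraint x < y, x needs a supporting value in y's domain.
x can be at most 9 (one less than y's maximum).
Valid x values from domain: 9 out of 11.
Pruned = 11 - 9 = 2.

2


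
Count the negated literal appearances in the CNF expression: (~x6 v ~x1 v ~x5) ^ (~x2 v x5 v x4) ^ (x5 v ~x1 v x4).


Scan each clause for negated literals.
Clause 1: 3 negative; Clause 2: 1 negative; Clause 3: 1 negative.
Total negative literal occurrences = 5.

5


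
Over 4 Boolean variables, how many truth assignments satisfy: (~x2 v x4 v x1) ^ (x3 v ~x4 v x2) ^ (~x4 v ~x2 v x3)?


Enumerate all 16 truth assignments over 4 variables.
Test each against every clause.
Satisfying assignments found: 10.

10


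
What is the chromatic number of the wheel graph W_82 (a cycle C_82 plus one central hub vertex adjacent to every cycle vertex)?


W_82 consists of the cycle C_82 together with a hub vertex adjacent to every cycle vertex.
The cycle C_82 needs 2 colors (even cycle -> 2).
The hub is adjacent to every cycle vertex, so it must receive a new color distinct from all of them.
Chromatic number = 2 + 1 = 3.

3


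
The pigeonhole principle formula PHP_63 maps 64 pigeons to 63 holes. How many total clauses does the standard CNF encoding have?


The PHP encoding has two parts:
1) At-least-one-hole clauses: 64 (one per pigeon, each with 63 literals).
2) At-most-one-pigeon-per-hole clauses: 63 holes * C(64,2) = 63 * 2016 = 127008.
Total clauses = 64 + 127008 = 127072.

127072


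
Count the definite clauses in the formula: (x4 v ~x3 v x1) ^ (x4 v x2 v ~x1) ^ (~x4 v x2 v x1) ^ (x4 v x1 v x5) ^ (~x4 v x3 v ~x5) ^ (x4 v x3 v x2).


A definite clause has exactly one positive literal.
Clause 1: 2 positive -> not definite
Clause 2: 2 positive -> not definite
Clause 3: 2 positive -> not definite
Clause 4: 3 positive -> not definite
Clause 5: 1 positive -> definite
Clause 6: 3 positive -> not definite
Definite clause count = 1.

1


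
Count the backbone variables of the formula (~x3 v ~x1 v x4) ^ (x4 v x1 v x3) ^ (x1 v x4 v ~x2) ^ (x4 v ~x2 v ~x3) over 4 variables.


Find all satisfying assignments: 11 model(s).
Check which variables have the same value in every model.
No variable is fixed across all models.
Backbone size = 0.

0


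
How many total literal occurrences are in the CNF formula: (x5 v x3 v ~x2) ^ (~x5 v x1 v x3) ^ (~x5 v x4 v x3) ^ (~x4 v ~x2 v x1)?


Clause lengths: 3, 3, 3, 3.
Sum = 3 + 3 + 3 + 3 = 12.

12


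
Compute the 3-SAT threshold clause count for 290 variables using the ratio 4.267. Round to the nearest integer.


The 3-SAT phase transition occurs at approximately 4.267 clauses per variable.
m = 4.267 * 290 = 1237.43.
Rounded to nearest integer: 1237.

1237


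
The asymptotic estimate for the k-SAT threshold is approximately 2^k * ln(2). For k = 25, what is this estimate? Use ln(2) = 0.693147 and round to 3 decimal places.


Using the asymptotic formula: threshold ~ 2^k * ln(2).
2^25 = 33554432.
33554432 * 0.693147 = 23258153.878.

23258153.878


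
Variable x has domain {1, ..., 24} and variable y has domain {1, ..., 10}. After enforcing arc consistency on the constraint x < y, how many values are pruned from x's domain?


For the constraint x < y, x needs a supporting value in y's domain.
x can be at most 9 (one less than y's maximum).
Valid x values from domain: 9 out of 24.
Pruned = 24 - 9 = 15.

15


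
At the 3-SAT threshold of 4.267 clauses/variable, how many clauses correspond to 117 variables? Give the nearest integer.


The 3-SAT phase transition occurs at approximately 4.267 clauses per variable.
m = 4.267 * 117 = 499.239.
Rounded to nearest integer: 499.

499


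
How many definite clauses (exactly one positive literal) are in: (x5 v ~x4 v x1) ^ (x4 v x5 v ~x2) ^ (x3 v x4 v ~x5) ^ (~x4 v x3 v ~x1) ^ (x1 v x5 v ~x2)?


A definite clause has exactly one positive literal.
Clause 1: 2 positive -> not definite
Clause 2: 2 positive -> not definite
Clause 3: 2 positive -> not definite
Clause 4: 1 positive -> definite
Clause 5: 2 positive -> not definite
Definite clause count = 1.

1


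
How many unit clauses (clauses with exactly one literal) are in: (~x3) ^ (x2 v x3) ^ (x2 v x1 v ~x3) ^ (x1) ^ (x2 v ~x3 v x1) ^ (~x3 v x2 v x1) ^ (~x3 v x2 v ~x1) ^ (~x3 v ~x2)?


A unit clause contains exactly one literal.
Unit clauses found: (~x3), (x1).
Count = 2.

2


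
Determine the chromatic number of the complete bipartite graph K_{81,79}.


K_{81,79} is bipartite by definition: the two parts are independent sets, with every edge crossing between them.
Color all vertices in one part with color 1 and all vertices in the other part with color 2.
Since the graph has at least one edge, one color does not suffice.
Chromatic number = 2.

2


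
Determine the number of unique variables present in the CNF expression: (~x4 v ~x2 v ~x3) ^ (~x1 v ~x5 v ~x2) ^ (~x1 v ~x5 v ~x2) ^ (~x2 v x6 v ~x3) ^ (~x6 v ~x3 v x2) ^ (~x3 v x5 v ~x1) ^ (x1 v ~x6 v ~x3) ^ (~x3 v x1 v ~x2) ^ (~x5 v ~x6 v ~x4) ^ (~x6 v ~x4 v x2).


Identify each distinct variable in the formula.
Variables found: x1, x2, x3, x4, x5, x6.
Total distinct variables = 6.

6


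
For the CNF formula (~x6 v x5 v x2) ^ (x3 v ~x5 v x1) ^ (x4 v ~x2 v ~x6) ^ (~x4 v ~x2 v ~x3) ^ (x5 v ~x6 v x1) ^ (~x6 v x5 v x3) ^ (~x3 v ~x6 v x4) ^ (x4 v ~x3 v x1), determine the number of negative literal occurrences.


Scan each clause for negated literals.
Clause 1: 1 negative; Clause 2: 1 negative; Clause 3: 2 negative; Clause 4: 3 negative; Clause 5: 1 negative; Clause 6: 1 negative; Clause 7: 2 negative; Clause 8: 1 negative.
Total negative literal occurrences = 12.

12


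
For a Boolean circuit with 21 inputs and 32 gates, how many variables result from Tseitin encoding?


The Tseitin transformation introduces one auxiliary variable per gate.
Total variables = inputs + gates = 21 + 32 = 53.

53


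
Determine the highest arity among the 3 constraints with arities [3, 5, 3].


The arities are: 3, 5, 3.
Scan for the maximum value.
Maximum arity = 5.

5


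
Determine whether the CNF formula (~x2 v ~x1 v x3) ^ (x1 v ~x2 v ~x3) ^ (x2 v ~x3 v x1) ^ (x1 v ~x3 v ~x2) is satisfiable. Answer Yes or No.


Check all 8 possible truth assignments.
Number of satisfying assignments found: 5.
The formula is satisfiable.

Yes


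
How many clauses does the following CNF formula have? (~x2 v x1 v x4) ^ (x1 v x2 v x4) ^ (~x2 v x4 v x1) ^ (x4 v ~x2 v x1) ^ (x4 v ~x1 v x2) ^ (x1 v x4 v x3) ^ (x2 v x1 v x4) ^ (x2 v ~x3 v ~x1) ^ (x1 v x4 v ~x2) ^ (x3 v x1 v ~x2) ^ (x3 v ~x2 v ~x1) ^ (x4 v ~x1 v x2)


Each group enclosed in parentheses joined by ^ is one clause.
Counting the conjuncts: 12 clauses.

12


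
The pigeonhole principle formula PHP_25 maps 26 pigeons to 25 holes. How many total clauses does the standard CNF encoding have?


The PHP encoding has two parts:
1) At-least-one-hole clauses: 26 (one per pigeon, each with 25 literals).
2) At-most-one-pigeon-per-hole clauses: 25 holes * C(26,2) = 25 * 325 = 8125.
Total clauses = 26 + 8125 = 8151.

8151


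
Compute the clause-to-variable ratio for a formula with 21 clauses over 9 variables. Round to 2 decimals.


Clause-to-variable ratio = clauses / variables.
21 / 9 = 2.33.

2.33


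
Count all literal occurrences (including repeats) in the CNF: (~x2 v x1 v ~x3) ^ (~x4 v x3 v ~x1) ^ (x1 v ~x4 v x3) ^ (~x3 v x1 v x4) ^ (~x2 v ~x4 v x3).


Clause lengths: 3, 3, 3, 3, 3.
Sum = 3 + 3 + 3 + 3 + 3 = 15.

15


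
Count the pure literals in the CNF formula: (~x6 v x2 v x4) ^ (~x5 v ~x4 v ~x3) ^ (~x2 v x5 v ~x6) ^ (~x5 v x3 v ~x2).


A pure literal appears in only one polarity across all clauses.
Pure literals: x6 (negative only).
Count = 1.

1


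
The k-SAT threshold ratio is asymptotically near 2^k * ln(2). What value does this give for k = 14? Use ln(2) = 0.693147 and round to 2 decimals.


Using the asymptotic formula: threshold ~ 2^k * ln(2).
2^14 = 16384.
16384 * 0.693147 = 11356.52.

11356.52


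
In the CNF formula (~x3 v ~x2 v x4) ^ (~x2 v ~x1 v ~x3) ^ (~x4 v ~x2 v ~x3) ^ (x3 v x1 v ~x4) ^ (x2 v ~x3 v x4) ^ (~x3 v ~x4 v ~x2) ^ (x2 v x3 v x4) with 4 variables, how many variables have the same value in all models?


Find all satisfying assignments: 6 model(s).
Check which variables have the same value in every model.
No variable is fixed across all models.
Backbone size = 0.

0


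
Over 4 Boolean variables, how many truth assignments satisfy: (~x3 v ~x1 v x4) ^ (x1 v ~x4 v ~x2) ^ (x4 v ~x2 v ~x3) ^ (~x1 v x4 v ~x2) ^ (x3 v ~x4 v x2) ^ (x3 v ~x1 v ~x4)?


Enumerate all 16 truth assignments over 4 variables.
Test each against every clause.
Satisfying assignments found: 7.

7


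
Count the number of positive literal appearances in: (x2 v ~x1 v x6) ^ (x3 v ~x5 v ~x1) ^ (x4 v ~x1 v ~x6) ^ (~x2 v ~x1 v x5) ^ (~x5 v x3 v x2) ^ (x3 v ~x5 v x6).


Scan each clause for unnegated literals.
Clause 1: 2 positive; Clause 2: 1 positive; Clause 3: 1 positive; Clause 4: 1 positive; Clause 5: 2 positive; Clause 6: 2 positive.
Total positive literal occurrences = 9.

9


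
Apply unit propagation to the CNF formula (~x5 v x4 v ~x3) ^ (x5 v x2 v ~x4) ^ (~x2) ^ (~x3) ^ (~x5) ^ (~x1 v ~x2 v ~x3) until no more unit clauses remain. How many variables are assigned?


Unit propagation repeatedly assigns the literal in any unit clause, then simplifies.
Assignments in order: x2 = F, x3 = F, x5 = F, x4 = F.
No further unit clauses remain.
Total variables assigned = 4.

4


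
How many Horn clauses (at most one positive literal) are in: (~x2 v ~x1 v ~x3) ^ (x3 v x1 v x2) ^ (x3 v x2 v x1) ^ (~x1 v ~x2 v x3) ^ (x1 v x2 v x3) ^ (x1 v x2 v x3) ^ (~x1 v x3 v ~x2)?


A Horn clause has at most one positive literal.
Clause 1: 0 positive lit(s) -> Horn
Clause 2: 3 positive lit(s) -> not Horn
Clause 3: 3 positive lit(s) -> not Horn
Clause 4: 1 positive lit(s) -> Horn
Clause 5: 3 positive lit(s) -> not Horn
Clause 6: 3 positive lit(s) -> not Horn
Clause 7: 1 positive lit(s) -> Horn
Total Horn clauses = 3.

3


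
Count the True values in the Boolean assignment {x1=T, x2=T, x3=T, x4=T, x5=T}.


The weight is the number of variables assigned True.
True variables: x1, x2, x3, x4, x5.
Weight = 5.

5


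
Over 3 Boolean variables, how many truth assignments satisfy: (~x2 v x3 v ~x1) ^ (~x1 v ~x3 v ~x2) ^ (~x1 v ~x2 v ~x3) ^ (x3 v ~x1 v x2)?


Enumerate all 8 truth assignments over 3 variables.
Test each against every clause.
Satisfying assignments found: 5.

5
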